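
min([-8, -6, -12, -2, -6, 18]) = -12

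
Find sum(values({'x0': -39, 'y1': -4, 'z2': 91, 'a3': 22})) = 70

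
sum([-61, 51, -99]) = (-61) + 51 + (-99)
= -109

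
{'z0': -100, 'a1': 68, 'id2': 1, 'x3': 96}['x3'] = 96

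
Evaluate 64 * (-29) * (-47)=87232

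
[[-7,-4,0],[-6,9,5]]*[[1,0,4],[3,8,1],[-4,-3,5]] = [[-19, -32, -32], [1, 57, 10]]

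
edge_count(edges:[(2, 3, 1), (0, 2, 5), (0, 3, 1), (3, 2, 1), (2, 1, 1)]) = 5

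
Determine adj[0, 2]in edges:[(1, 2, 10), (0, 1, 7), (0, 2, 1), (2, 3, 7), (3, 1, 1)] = 1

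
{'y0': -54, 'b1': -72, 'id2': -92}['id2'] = -92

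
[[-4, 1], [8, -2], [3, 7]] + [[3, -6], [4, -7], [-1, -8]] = [[-1, -5], [12, -9], [2, -1]]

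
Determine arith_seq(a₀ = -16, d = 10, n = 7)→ [-16, -6, 4, 14, 24, 34, 44]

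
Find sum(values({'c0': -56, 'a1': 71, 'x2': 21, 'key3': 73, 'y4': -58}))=(-56) + 71 + 21 + 73 + (-58)
= 51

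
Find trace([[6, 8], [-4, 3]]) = diagonal: 6 + 3
= 9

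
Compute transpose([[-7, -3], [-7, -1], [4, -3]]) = [[-7, -7, 4], [-3, -1, -3]]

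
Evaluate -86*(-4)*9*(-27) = -83592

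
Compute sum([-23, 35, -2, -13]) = -3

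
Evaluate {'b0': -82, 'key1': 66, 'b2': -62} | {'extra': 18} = {'b0': -82, 'key1': 66, 'b2': -62, 'extra': 18}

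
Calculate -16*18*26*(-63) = 471744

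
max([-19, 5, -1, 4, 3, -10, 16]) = 16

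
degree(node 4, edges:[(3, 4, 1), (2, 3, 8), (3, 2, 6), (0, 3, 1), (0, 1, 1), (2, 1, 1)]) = incident: (3,4)
= 1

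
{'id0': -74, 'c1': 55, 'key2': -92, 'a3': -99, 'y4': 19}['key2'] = -92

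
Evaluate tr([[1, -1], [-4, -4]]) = diagonal: 1 + (-4)
= -3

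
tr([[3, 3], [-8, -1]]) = diagonal: 3 + (-1)
= 2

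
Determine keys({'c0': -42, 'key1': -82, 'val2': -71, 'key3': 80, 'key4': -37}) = ['c0', 'key1', 'val2', 'key3', 'key4']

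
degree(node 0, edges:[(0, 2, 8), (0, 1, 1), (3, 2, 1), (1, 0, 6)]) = 3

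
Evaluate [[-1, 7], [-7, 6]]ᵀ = [[-1, -7], [7, 6]]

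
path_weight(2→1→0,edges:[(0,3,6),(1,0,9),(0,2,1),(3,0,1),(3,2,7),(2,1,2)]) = 11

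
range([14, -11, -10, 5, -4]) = 25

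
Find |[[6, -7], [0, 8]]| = 48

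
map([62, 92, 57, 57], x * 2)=62*2=124, 92*2=184, 57*2=114, 57*2=114
= [124, 184, 114, 114]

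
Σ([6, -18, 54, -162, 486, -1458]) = -1092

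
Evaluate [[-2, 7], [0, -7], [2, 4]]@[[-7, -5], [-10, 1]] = [[-56, 17], [70, -7], [-54, -6]]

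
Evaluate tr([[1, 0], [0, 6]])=7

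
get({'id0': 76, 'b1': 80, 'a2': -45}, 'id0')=76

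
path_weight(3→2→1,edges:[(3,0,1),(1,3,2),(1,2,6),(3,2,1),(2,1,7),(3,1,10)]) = w(3→2)=1 + w(2→1)=7
= 8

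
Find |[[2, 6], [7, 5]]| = -32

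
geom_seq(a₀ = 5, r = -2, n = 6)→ [5, -10, 20, -40, 80, -160]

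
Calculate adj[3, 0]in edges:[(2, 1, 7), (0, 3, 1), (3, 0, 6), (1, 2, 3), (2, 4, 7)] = 6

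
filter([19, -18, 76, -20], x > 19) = [76]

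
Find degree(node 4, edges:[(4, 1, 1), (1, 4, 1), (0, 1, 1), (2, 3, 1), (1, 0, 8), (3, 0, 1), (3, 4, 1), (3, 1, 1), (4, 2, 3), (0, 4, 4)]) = 5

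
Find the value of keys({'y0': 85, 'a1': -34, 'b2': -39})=['y0', 'a1', 'b2']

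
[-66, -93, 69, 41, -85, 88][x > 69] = [88]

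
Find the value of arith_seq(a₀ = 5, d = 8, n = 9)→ a_0 = 5 + 0*8 = 5
a_1 = 5 + 1*8 = 13
a_2 = 5 + 2*8 = 21
...
= [5, 13, 21, 29, 37, 45, 53, 61, 69]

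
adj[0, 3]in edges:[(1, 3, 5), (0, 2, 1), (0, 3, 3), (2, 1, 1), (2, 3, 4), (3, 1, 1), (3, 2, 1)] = 3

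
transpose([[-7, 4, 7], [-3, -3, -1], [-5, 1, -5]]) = [[-7, -3, -5], [4, -3, 1], [7, -1, -5]]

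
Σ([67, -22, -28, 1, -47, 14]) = 67 + (-22) + (-28) + 1 + (-47) + 14
= -15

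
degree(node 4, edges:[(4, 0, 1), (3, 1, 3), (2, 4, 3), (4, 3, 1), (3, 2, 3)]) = incident: (4,0), (2,4), (4,3)
= 3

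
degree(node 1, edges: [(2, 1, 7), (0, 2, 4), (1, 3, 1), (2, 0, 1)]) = incident: (2,1), (1,3)
= 2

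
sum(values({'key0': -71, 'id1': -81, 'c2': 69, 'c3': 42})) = (-71) + (-81) + 69 + 42
= -41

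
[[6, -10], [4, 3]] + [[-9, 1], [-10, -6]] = [[-3, -9], [-6, -3]]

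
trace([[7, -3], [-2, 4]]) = diagonal: 7 + 4
= 11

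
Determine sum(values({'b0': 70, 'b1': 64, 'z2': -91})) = 70 + 64 + (-91)
= 43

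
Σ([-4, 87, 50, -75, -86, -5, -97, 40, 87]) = -3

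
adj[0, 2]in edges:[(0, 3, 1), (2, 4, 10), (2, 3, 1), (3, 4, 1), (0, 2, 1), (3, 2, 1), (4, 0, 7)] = 1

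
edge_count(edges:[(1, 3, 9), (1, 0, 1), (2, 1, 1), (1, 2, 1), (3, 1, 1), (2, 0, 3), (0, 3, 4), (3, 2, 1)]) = 8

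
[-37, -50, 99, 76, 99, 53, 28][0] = -37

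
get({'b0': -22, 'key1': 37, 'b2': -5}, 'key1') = 37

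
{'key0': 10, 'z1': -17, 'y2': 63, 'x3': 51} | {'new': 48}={'key0': 10, 'z1': -17, 'y2': 63, 'x3': 51, 'new': 48}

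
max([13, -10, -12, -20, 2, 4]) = 13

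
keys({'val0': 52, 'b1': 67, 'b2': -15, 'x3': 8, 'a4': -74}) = ['val0', 'b1', 'b2', 'x3', 'a4']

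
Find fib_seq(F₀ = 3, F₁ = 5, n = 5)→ F_2 = F_1 + F_0 = 8
F_3 = F_2 + F_1 = 13
F_4 = F_3 + F_2 = 21
= [3, 5, 8, 13, 21]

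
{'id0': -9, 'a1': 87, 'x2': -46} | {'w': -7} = {'id0': -9, 'a1': 87, 'x2': -46, 'w': -7}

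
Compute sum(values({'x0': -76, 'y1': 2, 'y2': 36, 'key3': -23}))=(-76) + 2 + 36 + (-23)
= -61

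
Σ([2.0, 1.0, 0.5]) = 2.0 + 1.0 + 0.5
= 3.5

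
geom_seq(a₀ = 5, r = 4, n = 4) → [5, 20, 80, 320]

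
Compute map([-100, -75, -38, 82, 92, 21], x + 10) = [-90, -65, -28, 92, 102, 31]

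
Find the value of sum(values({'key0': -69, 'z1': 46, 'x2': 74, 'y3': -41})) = 10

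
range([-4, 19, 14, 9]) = 23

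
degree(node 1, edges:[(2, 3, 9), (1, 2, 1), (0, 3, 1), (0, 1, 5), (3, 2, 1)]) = incident: (1,2), (0,1)
= 2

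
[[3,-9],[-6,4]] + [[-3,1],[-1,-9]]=[[0, -8], [-7, -5]]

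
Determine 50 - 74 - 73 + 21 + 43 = -33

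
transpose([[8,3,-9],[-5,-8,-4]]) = [[8, -5], [3, -8], [-9, -4]]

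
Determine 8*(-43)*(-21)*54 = 390096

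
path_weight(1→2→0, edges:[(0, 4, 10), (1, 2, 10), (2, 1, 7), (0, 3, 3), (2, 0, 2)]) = w(1→2)=10 + w(2→0)=2
= 12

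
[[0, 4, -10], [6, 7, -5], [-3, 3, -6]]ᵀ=[[0, 6, -3], [4, 7, 3], [-10, -5, -6]]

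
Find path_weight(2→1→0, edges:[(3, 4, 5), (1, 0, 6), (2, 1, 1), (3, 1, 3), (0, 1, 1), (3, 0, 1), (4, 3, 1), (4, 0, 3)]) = 7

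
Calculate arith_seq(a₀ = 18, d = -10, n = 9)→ a_0 = 18 + 0*-10 = 18
a_1 = 18 + 1*-10 = 8
a_2 = 18 + 2*-10 = -2
...
= [18, 8, -2, -12, -22, -32, -42, -52, -62]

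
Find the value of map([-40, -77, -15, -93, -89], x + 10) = -40+10=-30, -77+10=-67, -15+10=-5, -93+10=-83, -89+10=-79
= [-30, -67, -5, -83, -79]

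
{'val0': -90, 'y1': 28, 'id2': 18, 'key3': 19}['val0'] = -90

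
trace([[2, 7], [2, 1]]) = diagonal: 2 + 1
= 3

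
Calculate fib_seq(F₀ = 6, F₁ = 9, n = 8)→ F_2 = F_1 + F_0 = 15
F_3 = F_2 + F_1 = 24
F_4 = F_3 + F_2 = 39
...
= [6, 9, 15, 24, 39, 63, 102, 165]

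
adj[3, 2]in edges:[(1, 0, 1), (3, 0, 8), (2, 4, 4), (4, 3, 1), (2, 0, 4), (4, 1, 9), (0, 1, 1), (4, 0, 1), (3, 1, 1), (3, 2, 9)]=9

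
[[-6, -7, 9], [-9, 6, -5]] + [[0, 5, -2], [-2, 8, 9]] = [[-6, -2, 7], [-11, 14, 4]]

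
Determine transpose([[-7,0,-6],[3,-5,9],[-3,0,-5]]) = [[-7, 3, -3], [0, -5, 0], [-6, 9, -5]]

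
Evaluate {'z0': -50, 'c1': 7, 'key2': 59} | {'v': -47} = {'z0': -50, 'c1': 7, 'key2': 59, 'v': -47}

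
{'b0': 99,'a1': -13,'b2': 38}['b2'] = 38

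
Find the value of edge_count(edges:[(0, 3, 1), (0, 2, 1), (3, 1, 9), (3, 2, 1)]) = 4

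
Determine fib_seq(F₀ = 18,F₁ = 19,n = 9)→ [18, 19, 37, 56, 93, 149, 242, 391, 633]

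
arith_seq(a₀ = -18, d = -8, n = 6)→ [-18, -26, -34, -42, -50, -58]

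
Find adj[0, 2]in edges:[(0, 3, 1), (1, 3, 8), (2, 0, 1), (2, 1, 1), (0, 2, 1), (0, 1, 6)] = 1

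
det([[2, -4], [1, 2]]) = (2)*(2) - (-4)*(1)
= 8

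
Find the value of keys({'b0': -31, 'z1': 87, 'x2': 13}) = ['b0', 'z1', 'x2']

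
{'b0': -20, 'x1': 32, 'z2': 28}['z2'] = 28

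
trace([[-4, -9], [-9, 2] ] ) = -2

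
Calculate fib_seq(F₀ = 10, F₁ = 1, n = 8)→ [10, 1, 11, 12, 23, 35, 58, 93]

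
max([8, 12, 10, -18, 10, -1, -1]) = 12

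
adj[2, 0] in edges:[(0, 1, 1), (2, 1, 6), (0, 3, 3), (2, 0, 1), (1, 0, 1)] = 1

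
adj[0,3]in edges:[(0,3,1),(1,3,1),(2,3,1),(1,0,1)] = 1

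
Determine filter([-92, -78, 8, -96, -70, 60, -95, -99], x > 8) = [60]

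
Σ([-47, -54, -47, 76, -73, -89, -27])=-261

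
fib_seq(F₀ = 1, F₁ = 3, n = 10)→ [1, 3, 4, 7, 11, 18, 29, 47, 76, 123]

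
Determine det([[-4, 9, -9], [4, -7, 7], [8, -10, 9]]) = (1)*(-4)*det([[-7, 7], [-10, 9]]) + (-1)*(9)*det([[4, 7], [8, 9]]) + (1)*(-9)*det([[4, -7], [8, -10]])
= -28 + 180 + -144
= 8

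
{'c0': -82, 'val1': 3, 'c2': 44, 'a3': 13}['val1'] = 3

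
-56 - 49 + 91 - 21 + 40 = 5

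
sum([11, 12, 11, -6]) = 28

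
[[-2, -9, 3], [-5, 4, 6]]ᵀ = [[-2, -5], [-9, 4], [3, 6]]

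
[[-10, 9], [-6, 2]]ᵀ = [[-10, -6], [9, 2]]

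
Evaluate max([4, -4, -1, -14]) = 4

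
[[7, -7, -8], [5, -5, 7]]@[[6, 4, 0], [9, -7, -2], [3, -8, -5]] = C[0][0] = (7)*(6) + (-7)*(9) + (-8)*(3) = -45
C[0][1] = (7)*(4) + (-7)*(-7) + (-8)*(-8) = 141
C[0][2] = (7)*(0) + (-7)*(-2) + (-8)*(-5) = 54
C[1][0] = (5)*(6) + (-5)*(9) + (7)*(3) = 6
C[1][1] = (5)*(4) + (-5)*(-7) + (7)*(-8) = -1
C[1][2] = (5)*(0) + (-5)*(-2) + (7)*(-5) = -25
= [[-45, 141, 54], [6, -1, -25]]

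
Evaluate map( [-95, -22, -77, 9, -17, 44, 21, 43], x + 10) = [-85, -12, -67, 19, -7, 54, 31, 53]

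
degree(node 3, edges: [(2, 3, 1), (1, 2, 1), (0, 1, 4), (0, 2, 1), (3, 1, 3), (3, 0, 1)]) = 3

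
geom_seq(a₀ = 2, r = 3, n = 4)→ [2, 6, 18, 54]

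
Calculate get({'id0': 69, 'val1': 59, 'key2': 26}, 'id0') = 69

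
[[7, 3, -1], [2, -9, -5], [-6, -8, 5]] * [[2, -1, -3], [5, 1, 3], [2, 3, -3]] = C[0][0] = (7)*(2) + (3)*(5) + (-1)*(2) = 27
C[0][1] = (7)*(-1) + (3)*(1) + (-1)*(3) = -7
C[0][2] = (7)*(-3) + (3)*(3) + (-1)*(-3) = -9
C[1][0] = (2)*(2) + (-9)*(5) + (-5)*(2) = -51
C[1][1] = (2)*(-1) + (-9)*(1) + (-5)*(3) = -26
C[1][2] = (2)*(-3) + (-9)*(3) + (-5)*(-3) = -18
... (3 more cells)
= [[27, -7, -9], [-51, -26, -18], [-42, 13, -21]]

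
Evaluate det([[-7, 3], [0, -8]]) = (-7)*(-8) - (3)*(0)
= 56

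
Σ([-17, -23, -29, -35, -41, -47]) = (-17) + (-23) + (-29) + (-35) + (-41) + (-47)
= -192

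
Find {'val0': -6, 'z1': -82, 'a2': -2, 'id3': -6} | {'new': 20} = {'val0': -6, 'z1': -82, 'a2': -2, 'id3': -6, 'new': 20}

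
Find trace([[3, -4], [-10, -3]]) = diagonal: 3 + (-3)
= 0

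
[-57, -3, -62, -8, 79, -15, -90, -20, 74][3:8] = [-8, 79, -15, -90, -20]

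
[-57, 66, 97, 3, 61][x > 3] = keep x where x > 3: -57✗, 66✓, 97✓, 3✗, 61✓
= [66, 97, 61]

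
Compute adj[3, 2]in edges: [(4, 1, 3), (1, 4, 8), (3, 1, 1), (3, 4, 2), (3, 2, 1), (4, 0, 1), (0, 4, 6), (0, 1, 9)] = 1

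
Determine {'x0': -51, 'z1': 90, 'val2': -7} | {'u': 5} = {'x0': -51, 'z1': 90, 'val2': -7, 'u': 5}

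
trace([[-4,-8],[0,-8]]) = diagonal: (-4) + (-8)
= -12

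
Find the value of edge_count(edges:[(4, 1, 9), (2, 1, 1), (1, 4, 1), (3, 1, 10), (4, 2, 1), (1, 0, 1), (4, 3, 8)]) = 7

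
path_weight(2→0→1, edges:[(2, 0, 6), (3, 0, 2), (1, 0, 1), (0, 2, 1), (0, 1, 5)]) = w(2→0)=6 + w(0→1)=5
= 11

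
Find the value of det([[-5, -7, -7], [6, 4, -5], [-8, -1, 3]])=(1)*(-5)*det([[4, -5], [-1, 3]]) + (-1)*(-7)*det([[6, -5], [-8, 3]]) + (1)*(-7)*det([[6, 4], [-8, -1]])
= -35 + -154 + -182
= -371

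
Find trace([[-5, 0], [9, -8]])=-13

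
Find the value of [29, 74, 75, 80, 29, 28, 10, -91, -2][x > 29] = keep x where x > 29: 29✗, 74✓, 75✓, 80✓, 29✗, 28✗, 10✗, -91✗, -2✗
= [74, 75, 80]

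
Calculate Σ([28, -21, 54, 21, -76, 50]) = 56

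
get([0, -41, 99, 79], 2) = 99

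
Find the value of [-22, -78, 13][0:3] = [-22, -78, 13]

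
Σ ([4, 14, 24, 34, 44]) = 120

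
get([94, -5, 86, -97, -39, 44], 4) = -39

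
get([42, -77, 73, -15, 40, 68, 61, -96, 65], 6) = 61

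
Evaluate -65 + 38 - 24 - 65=-116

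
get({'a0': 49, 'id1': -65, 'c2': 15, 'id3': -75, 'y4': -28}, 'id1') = -65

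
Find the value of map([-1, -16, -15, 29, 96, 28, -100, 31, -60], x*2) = -1*2=-2, -16*2=-32, -15*2=-30, 29*2=58, 96*2=192, 28*2=56, -100*2=-200, 31*2=62, -60*2=-120
= [-2, -32, -30, 58, 192, 56, -200, 62, -120]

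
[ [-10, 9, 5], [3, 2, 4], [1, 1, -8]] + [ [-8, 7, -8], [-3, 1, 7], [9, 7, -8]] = [[-18, 16, -3], [0, 3, 11], [10, 8, -16]]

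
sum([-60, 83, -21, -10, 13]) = 5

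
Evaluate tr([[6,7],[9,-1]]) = 5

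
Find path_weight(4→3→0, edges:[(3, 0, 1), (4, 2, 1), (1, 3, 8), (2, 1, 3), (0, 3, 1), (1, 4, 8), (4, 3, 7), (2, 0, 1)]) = w(4→3)=7 + w(3→0)=1
= 8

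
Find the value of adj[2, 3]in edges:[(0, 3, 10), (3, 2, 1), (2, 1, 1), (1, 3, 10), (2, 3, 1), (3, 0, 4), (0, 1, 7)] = 1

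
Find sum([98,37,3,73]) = 98 + 37 + 3 + 73
= 211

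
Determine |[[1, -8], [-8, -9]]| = -73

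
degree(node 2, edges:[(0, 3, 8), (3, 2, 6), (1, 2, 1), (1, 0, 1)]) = 2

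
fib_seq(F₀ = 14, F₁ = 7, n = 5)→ F_2 = F_1 + F_0 = 21
F_3 = F_2 + F_1 = 28
F_4 = F_3 + F_2 = 49
= [14, 7, 21, 28, 49]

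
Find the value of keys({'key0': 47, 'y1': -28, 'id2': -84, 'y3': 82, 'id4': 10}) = ['key0', 'y1', 'id2', 'y3', 'id4']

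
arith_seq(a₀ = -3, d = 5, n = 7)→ a_0 = -3 + 0*5 = -3
a_1 = -3 + 1*5 = 2
a_2 = -3 + 2*5 = 7
...
= [-3, 2, 7, 12, 17, 22, 27]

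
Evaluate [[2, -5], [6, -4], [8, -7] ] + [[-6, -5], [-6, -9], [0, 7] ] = [[-4, -10], [0, -13], [8, 0]]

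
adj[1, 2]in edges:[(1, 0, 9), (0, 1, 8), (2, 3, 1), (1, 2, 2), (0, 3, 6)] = 2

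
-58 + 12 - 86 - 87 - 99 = -318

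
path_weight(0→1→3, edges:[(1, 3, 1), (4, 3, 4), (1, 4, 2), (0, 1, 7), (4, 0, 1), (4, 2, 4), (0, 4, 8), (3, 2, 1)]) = w(0→1)=7 + w(1→3)=1
= 8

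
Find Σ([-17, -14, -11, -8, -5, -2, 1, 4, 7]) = -45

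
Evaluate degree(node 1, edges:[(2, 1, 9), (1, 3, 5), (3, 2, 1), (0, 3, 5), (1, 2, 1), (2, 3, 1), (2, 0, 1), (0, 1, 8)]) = 4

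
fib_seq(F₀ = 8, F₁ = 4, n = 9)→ F_2 = F_1 + F_0 = 12
F_3 = F_2 + F_1 = 16
F_4 = F_3 + F_2 = 28
...
= [8, 4, 12, 16, 28, 44, 72, 116, 188]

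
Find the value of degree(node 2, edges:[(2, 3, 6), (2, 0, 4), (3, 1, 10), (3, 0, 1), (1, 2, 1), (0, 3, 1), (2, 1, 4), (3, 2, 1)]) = 5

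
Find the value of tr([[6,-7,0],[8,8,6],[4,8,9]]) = 23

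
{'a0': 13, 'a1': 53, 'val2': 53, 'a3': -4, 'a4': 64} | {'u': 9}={'a0': 13, 'a1': 53, 'val2': 53, 'a3': -4, 'a4': 64, 'u': 9}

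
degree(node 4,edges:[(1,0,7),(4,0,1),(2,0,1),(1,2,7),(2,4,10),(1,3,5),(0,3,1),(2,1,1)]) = 2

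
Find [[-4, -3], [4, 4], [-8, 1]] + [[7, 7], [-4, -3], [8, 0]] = [[3, 4], [0, 1], [0, 1]]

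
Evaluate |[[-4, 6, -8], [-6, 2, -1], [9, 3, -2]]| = (1)*(-4)*det([[2, -1], [3, -2]]) + (-1)*(6)*det([[-6, -1], [9, -2]]) + (1)*(-8)*det([[-6, 2], [9, 3]])
= 4 + -126 + 288
= 166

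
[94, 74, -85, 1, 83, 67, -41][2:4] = [-85, 1]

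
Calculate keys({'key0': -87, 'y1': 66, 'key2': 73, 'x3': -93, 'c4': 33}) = ['key0', 'y1', 'key2', 'x3', 'c4']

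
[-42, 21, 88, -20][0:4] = [-42, 21, 88, -20]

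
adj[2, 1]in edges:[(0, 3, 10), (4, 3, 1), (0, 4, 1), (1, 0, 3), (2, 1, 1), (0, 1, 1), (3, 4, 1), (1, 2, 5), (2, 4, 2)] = 1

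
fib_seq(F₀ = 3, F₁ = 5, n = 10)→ [3, 5, 8, 13, 21, 34, 55, 89, 144, 233]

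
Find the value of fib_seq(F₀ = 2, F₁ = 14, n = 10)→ F_2 = F_1 + F_0 = 16
F_3 = F_2 + F_1 = 30
F_4 = F_3 + F_2 = 46
...
= [2, 14, 16, 30, 46, 76, 122, 198, 320, 518]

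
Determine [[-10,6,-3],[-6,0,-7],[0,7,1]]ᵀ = [[-10, -6, 0], [6, 0, 7], [-3, -7, 1]]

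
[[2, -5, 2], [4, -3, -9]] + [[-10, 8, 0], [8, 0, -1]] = [[-8, 3, 2], [12, -3, -10]]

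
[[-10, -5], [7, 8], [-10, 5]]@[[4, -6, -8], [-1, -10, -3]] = [[-35, 110, 95], [20, -122, -80], [-45, 10, 65]]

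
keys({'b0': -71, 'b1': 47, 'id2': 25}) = ['b0', 'b1', 'id2']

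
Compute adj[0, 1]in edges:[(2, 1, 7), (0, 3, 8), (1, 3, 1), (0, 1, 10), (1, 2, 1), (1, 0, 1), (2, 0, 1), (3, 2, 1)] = 10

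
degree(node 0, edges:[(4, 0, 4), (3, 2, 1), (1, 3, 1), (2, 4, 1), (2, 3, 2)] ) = 1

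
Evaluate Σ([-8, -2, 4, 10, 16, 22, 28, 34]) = 104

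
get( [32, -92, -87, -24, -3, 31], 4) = -3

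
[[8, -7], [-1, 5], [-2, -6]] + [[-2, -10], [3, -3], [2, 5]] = [[6, -17], [2, 2], [0, -1]]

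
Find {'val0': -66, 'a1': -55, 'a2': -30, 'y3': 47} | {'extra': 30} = {'val0': -66, 'a1': -55, 'a2': -30, 'y3': 47, 'extra': 30}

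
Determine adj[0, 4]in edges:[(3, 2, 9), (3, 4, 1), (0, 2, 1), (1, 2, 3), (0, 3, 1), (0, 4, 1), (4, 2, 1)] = 1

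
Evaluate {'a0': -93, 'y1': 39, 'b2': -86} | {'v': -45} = {'a0': -93, 'y1': 39, 'b2': -86, 'v': -45}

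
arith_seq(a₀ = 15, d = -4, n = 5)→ a_0 = 15 + 0*-4 = 15
a_1 = 15 + 1*-4 = 11
a_2 = 15 + 2*-4 = 7
...
= [15, 11, 7, 3, -1]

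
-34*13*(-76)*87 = 2922504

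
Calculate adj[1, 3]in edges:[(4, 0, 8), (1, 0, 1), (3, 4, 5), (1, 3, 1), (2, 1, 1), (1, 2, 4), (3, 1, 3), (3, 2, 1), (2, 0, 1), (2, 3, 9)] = 1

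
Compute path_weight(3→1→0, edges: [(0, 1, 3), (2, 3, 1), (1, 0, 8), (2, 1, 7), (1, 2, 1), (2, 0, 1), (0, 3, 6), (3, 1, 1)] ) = 9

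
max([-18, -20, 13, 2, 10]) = 13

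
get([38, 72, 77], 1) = 72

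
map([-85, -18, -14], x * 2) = -85*2=-170, -18*2=-36, -14*2=-28
= [-170, -36, -28]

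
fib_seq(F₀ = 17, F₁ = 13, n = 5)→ [17, 13, 30, 43, 73]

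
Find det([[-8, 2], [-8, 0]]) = 16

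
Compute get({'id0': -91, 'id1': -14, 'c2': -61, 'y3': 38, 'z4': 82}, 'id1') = -14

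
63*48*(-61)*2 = -368928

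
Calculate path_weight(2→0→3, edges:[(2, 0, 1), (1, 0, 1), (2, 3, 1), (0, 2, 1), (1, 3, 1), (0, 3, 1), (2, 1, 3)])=2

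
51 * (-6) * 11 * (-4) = 13464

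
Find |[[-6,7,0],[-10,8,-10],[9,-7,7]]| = (1)*(-6)*det([[8, -10], [-7, 7]]) + (-1)*(7)*det([[-10, -10], [9, 7]]) + (1)*(0)*det([[-10, 8], [9, -7]])
= 84 + -140 + 0
= -56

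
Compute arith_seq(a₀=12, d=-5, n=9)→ [12, 7, 2, -3, -8, -13, -18, -23, -28]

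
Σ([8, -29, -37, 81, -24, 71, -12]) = 58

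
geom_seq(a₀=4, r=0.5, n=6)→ [4.0, 2.0, 1.0, 0.5, 0.25, 0.125]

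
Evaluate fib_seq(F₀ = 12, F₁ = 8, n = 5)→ [12, 8, 20, 28, 48]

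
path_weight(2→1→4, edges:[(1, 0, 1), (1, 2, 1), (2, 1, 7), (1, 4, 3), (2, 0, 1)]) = w(2→1)=7 + w(1→4)=3
= 10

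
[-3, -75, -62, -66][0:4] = [-3, -75, -62, -66]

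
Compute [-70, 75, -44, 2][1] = 75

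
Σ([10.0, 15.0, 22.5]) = 10.0 + 15.0 + 22.5
= 47.5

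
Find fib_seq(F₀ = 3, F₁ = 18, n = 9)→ F_2 = F_1 + F_0 = 21
F_3 = F_2 + F_1 = 39
F_4 = F_3 + F_2 = 60
...
= [3, 18, 21, 39, 60, 99, 159, 258, 417]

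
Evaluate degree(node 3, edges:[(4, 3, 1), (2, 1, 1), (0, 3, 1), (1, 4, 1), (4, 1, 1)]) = incident: (4,3), (0,3)
= 2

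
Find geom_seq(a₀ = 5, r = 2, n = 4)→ a_0 = 5*2^0 = 5
a_1 = 5*2^1 = 10
a_2 = 5*2^2 = 20
...
= [5, 10, 20, 40]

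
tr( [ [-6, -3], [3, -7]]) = -13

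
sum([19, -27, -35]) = -43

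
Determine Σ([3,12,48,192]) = 255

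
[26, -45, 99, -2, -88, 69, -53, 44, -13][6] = -53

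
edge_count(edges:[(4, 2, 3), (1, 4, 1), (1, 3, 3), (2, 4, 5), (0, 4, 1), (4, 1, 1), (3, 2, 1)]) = 7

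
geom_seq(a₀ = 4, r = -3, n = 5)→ a_0 = 4*(-3)^0 = 4
a_1 = 4*(-3)^1 = -12
a_2 = 4*(-3)^2 = 36
...
= [4, -12, 36, -108, 324]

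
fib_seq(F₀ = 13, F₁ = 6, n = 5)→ F_2 = F_1 + F_0 = 19
F_3 = F_2 + F_1 = 25
F_4 = F_3 + F_2 = 44
= [13, 6, 19, 25, 44]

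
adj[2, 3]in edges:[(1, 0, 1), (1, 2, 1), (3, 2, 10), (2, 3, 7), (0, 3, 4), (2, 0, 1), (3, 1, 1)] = 7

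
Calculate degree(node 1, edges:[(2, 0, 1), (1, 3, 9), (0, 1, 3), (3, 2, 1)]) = 2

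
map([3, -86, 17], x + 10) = [13, -76, 27]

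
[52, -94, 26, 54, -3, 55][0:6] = [52, -94, 26, 54, -3, 55]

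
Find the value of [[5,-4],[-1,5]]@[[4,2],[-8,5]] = [[52, -10], [-44, 23]]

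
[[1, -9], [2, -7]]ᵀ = [[1, 2], [-9, -7]]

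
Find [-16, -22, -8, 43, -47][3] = 43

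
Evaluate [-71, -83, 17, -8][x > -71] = keep x where x > -71: -71✗, -83✗, 17✓, -8✓
= [17, -8]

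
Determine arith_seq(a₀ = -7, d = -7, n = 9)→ a_0 = -7 + 0*-7 = -7
a_1 = -7 + 1*-7 = -14
a_2 = -7 + 2*-7 = -21
...
= [-7, -14, -21, -28, -35, -42, -49, -56, -63]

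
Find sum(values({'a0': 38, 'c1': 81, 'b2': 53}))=172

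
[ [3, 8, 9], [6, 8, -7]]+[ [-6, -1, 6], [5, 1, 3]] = [[-3, 7, 15], [11, 9, -4]]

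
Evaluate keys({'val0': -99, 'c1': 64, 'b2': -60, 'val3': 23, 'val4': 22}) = ['val0', 'c1', 'b2', 'val3', 'val4']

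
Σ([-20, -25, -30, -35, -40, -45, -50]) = (-20) + (-25) + (-30) + (-35) + (-40) + (-45) + (-50)
= -245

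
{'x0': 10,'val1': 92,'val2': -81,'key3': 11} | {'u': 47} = {'x0': 10, 'val1': 92, 'val2': -81, 'key3': 11, 'u': 47}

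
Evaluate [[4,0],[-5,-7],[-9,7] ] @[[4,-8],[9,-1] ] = C[0][0] = (4)*(4) + (0)*(9) = 16
C[0][1] = (4)*(-8) + (0)*(-1) = -32
C[1][0] = (-5)*(4) + (-7)*(9) = -83
C[1][1] = (-5)*(-8) + (-7)*(-1) = 47
C[2][0] = (-9)*(4) + (7)*(9) = 27
C[2][1] = (-9)*(-8) + (7)*(-1) = 65
= [[16, -32], [-83, 47], [27, 65]]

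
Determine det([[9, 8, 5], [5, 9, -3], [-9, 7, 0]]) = 985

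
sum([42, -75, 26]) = -7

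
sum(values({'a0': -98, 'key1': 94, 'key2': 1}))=-3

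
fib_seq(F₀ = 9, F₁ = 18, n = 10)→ [9, 18, 27, 45, 72, 117, 189, 306, 495, 801]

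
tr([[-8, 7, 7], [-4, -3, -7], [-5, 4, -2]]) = diagonal: (-8) + (-3) + (-2)
= -13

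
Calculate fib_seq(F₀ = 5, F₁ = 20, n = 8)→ [5, 20, 25, 45, 70, 115, 185, 300]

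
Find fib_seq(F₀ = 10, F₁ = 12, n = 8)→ [10, 12, 22, 34, 56, 90, 146, 236]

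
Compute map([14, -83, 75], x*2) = 14*2=28, -83*2=-166, 75*2=150
= [28, -166, 150]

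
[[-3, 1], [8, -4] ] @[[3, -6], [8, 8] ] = C[0][0] = (-3)*(3) + (1)*(8) = -1
C[0][1] = (-3)*(-6) + (1)*(8) = 26
C[1][0] = (8)*(3) + (-4)*(8) = -8
C[1][1] = (8)*(-6) + (-4)*(8) = -80
= [[-1, 26], [-8, -80]]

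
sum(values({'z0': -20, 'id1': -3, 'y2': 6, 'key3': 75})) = (-20) + (-3) + 6 + 75
= 58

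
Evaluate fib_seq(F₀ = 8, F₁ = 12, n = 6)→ F_2 = F_1 + F_0 = 20
F_3 = F_2 + F_1 = 32
F_4 = F_3 + F_2 = 52
...
= [8, 12, 20, 32, 52, 84]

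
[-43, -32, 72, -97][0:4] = [-43, -32, 72, -97]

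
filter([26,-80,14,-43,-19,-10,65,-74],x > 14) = [26, 65]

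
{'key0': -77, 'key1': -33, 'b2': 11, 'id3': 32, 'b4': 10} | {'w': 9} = {'key0': -77, 'key1': -33, 'b2': 11, 'id3': 32, 'b4': 10, 'w': 9}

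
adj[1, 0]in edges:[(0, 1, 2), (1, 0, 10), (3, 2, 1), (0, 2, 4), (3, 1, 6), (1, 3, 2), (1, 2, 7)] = 10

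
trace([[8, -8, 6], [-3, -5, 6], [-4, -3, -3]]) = diagonal: 8 + (-5) + (-3)
= 0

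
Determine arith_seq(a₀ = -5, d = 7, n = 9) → a_0 = -5 + 0*7 = -5
a_1 = -5 + 1*7 = 2
a_2 = -5 + 2*7 = 9
...
= [-5, 2, 9, 16, 23, 30, 37, 44, 51]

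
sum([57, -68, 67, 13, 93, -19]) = 143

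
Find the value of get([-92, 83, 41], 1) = 83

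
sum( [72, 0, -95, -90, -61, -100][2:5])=-246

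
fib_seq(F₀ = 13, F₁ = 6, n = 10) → F_2 = F_1 + F_0 = 19
F_3 = F_2 + F_1 = 25
F_4 = F_3 + F_2 = 44
...
= [13, 6, 19, 25, 44, 69, 113, 182, 295, 477]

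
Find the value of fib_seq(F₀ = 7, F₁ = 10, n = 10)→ F_2 = F_1 + F_0 = 17
F_3 = F_2 + F_1 = 27
F_4 = F_3 + F_2 = 44
...
= [7, 10, 17, 27, 44, 71, 115, 186, 301, 487]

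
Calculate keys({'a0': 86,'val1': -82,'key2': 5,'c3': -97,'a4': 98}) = ['a0', 'val1', 'key2', 'c3', 'a4']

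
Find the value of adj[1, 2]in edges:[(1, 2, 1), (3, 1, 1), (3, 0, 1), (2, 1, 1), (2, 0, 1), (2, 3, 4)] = 1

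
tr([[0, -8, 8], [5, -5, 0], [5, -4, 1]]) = diagonal: 0 + (-5) + 1
= -4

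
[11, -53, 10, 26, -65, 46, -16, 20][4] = -65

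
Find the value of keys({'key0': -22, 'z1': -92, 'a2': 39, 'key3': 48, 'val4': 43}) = ['key0', 'z1', 'a2', 'key3', 'val4']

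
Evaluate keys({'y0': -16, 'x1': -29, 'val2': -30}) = ['y0', 'x1', 'val2']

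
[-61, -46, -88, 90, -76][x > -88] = keep x where x > -88: -61✓, -46✓, -88✗, 90✓, -76✓
= [-61, -46, 90, -76]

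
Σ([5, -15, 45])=5 + -15 + 45
= 35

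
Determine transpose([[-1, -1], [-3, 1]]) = [[-1, -3], [-1, 1]]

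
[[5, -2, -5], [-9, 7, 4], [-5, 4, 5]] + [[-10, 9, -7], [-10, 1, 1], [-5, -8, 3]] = [[-5, 7, -12], [-19, 8, 5], [-10, -4, 8]]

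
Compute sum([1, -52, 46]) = -5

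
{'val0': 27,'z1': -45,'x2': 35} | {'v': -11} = {'val0': 27, 'z1': -45, 'x2': 35, 'v': -11}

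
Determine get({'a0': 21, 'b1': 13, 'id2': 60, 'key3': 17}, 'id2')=60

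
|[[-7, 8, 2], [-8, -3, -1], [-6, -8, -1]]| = (1)*(-7)*det([[-3, -1], [-8, -1]]) + (-1)*(8)*det([[-8, -1], [-6, -1]]) + (1)*(2)*det([[-8, -3], [-6, -8]])
= 35 + -16 + 92
= 111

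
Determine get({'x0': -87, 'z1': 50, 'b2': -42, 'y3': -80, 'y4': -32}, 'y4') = -32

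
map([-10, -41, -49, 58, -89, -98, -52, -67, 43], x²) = (-10)²=100, (-41)²=1681, (-49)²=2401, (58)²=3364, (-89)²=7921, (-98)²=9604, (-52)²=2704, (-67)²=4489, (43)²=1849
= [100, 1681, 2401, 3364, 7921, 9604, 2704, 4489, 1849]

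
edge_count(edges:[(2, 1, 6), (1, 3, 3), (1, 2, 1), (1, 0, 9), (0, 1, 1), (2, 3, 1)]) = 6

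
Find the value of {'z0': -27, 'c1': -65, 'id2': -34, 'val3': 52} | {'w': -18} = {'z0': -27, 'c1': -65, 'id2': -34, 'val3': 52, 'w': -18}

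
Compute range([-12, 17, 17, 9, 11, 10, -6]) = 29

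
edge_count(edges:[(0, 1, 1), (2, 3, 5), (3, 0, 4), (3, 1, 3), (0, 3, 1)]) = 5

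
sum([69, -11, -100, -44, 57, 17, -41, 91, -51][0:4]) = -86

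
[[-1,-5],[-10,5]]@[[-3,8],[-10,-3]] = C[0][0] = (-1)*(-3) + (-5)*(-10) = 53
C[0][1] = (-1)*(8) + (-5)*(-3) = 7
C[1][0] = (-10)*(-3) + (5)*(-10) = -20
C[1][1] = (-10)*(8) + (5)*(-3) = -95
= [[53, 7], [-20, -95]]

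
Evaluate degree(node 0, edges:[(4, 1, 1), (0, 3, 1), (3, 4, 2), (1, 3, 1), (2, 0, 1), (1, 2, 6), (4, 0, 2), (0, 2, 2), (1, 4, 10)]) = 4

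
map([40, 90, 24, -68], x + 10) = [50, 100, 34, -58]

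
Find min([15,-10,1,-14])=-14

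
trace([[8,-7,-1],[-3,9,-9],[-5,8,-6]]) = 11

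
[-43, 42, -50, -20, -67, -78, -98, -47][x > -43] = [42, -20]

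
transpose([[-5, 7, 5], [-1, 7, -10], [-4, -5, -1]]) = [[-5, -1, -4], [7, 7, -5], [5, -10, -1]]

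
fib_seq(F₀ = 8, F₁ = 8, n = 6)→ [8, 8, 16, 24, 40, 64]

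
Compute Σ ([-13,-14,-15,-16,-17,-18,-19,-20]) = -132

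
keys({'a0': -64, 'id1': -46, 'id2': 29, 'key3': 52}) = ['a0', 'id1', 'id2', 'key3']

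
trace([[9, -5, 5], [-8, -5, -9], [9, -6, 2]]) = 6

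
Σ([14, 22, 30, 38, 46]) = 14 + 22 + 30 + 38 + 46
= 150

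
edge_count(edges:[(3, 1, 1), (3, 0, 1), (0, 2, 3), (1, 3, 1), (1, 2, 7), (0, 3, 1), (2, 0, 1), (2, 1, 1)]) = 8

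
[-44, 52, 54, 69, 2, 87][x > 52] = keep x where x > 52: -44✗, 52✗, 54✓, 69✓, 2✗, 87✓
= [54, 69, 87]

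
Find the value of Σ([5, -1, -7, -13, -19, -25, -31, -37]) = 5 + (-1) + (-7) + (-13) + (-19) + (-25) + (-31) + (-37)
= -128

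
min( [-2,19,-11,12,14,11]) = -11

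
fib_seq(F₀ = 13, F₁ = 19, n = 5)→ [13, 19, 32, 51, 83]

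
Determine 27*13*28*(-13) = -127764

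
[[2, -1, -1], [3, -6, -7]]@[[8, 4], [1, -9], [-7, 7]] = [[22, 10], [67, 17]]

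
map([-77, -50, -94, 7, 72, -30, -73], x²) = (-77)²=5929, (-50)²=2500, (-94)²=8836, (7)²=49, (72)²=5184, (-30)²=900, (-73)²=5329
= [5929, 2500, 8836, 49, 5184, 900, 5329]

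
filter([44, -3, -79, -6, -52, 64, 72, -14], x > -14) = keep x where x > -14: 44✓, -3✓, -79✗, -6✓, -52✗, 64✓, 72✓, -14✗
= [44, -3, -6, 64, 72]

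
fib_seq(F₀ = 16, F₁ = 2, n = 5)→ F_2 = F_1 + F_0 = 18
F_3 = F_2 + F_1 = 20
F_4 = F_3 + F_2 = 38
= [16, 2, 18, 20, 38]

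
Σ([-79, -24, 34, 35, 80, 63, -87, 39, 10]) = (-79) + (-24) + 34 + 35 + 80 + 63 + (-87) + 39 + 10
= 71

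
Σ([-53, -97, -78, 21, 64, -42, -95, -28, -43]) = (-53) + (-97) + (-78) + 21 + 64 + (-42) + (-95) + (-28) + (-43)
= -351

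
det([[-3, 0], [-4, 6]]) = -18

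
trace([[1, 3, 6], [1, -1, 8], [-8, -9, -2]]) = -2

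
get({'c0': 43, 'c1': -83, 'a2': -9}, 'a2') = -9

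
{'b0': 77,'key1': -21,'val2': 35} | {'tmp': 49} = {'b0': 77, 'key1': -21, 'val2': 35, 'tmp': 49}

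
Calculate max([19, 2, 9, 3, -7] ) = 19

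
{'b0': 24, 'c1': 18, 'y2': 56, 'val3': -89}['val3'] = -89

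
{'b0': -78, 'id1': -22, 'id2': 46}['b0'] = -78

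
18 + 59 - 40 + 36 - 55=18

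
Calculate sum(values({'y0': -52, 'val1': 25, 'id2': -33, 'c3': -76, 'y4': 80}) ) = (-52) + 25 + (-33) + (-76) + 80
= -56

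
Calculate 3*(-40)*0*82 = 0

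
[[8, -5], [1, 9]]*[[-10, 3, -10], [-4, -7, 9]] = [[-60, 59, -125], [-46, -60, 71]]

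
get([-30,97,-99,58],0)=-30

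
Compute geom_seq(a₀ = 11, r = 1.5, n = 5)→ [11.0, 16.5, 24.75, 37.125, 55.6875]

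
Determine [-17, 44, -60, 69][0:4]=[-17, 44, -60, 69]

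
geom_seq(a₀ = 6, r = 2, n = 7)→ a_0 = 6*2^0 = 6
a_1 = 6*2^1 = 12
a_2 = 6*2^2 = 24
...
= [6, 12, 24, 48, 96, 192, 384]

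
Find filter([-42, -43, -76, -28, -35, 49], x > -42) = keep x where x > -42: -42✗, -43✗, -76✗, -28✓, -35✓, 49✓
= [-28, -35, 49]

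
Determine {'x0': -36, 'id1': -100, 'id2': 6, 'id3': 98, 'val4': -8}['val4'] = -8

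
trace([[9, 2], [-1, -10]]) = -1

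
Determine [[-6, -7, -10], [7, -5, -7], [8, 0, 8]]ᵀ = [[-6, 7, 8], [-7, -5, 0], [-10, -7, 8]]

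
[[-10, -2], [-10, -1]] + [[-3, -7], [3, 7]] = [[-13, -9], [-7, 6]]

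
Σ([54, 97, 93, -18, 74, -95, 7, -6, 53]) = 259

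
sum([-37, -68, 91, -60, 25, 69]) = (-37) + (-68) + 91 + (-60) + 25 + 69
= 20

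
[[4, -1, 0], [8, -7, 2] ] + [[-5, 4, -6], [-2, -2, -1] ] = [[-1, 3, -6], [6, -9, 1]]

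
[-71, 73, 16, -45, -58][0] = -71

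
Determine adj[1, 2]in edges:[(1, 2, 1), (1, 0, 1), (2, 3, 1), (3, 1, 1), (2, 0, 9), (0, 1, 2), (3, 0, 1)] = 1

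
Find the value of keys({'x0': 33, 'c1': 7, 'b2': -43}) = ['x0', 'c1', 'b2']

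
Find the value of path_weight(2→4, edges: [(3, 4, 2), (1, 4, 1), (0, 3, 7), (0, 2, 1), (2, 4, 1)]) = w(2→4)=1
= 1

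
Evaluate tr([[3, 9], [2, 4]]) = 7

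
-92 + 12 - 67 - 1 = -148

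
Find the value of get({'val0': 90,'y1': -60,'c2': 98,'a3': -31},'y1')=-60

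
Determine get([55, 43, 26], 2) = 26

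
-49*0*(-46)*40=0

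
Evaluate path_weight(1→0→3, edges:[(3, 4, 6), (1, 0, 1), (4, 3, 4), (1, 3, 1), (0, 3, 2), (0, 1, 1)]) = 3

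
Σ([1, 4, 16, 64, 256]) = 1 + 4 + 16 + 64 + 256
= 341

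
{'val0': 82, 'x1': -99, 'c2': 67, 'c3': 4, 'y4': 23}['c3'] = 4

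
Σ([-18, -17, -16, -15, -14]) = (-18) + (-17) + (-16) + (-15) + (-14)
= -80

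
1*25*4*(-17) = -1700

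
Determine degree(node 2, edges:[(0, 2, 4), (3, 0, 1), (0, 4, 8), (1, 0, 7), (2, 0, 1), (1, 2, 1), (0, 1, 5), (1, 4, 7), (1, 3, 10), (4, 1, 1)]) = incident: (0,2), (2,0), (1,2)
= 3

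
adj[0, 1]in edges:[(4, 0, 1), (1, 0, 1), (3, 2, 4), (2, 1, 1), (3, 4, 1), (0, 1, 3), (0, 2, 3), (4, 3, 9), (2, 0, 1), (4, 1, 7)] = 3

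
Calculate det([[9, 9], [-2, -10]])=-72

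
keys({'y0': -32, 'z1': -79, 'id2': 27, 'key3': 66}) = ['y0', 'z1', 'id2', 'key3']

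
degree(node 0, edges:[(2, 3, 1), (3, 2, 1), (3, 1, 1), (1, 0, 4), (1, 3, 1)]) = 1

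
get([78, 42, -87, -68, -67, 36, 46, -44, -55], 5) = 36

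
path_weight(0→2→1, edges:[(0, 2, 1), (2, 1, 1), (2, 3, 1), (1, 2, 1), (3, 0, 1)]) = 2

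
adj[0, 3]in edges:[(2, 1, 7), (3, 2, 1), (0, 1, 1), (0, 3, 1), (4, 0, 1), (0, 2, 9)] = 1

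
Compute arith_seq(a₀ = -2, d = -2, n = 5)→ [-2, -4, -6, -8, -10]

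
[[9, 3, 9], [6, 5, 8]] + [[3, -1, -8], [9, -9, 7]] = [[12, 2, 1], [15, -4, 15]]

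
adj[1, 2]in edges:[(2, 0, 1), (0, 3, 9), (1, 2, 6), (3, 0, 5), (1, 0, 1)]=6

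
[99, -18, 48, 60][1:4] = [-18, 48, 60]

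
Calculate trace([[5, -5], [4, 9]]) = diagonal: 5 + 9
= 14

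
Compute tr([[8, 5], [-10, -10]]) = diagonal: 8 + (-10)
= -2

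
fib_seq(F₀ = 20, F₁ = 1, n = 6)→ [20, 1, 21, 22, 43, 65]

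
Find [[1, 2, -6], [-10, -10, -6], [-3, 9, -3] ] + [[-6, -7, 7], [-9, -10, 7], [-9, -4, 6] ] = [[-5, -5, 1], [-19, -20, 1], [-12, 5, 3]]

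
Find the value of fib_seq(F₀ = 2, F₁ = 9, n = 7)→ [2, 9, 11, 20, 31, 51, 82]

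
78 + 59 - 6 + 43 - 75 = 99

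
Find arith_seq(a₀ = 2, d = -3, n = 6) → [2, -1, -4, -7, -10, -13]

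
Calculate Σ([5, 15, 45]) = 65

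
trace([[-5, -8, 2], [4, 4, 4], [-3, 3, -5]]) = -6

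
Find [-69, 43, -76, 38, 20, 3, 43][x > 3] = keep x where x > 3: -69✗, 43✓, -76✗, 38✓, 20✓, 3✗, 43✓
= [43, 38, 20, 43]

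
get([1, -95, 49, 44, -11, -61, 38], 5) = -61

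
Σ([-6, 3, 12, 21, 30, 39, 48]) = 147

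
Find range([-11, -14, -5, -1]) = 13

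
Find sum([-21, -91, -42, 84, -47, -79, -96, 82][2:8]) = -98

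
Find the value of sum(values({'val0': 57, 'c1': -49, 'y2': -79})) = 57 + (-49) + (-79)
= -71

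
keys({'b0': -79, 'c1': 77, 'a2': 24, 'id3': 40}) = ['b0', 'c1', 'a2', 'id3']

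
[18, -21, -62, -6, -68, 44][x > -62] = keep x where x > -62: 18✓, -21✓, -62✗, -6✓, -68✗, 44✓
= [18, -21, -6, 44]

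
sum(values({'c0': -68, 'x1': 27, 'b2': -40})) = (-68) + 27 + (-40)
= -81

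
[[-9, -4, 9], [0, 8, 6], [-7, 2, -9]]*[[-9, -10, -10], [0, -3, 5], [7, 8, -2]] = C[0][0] = (-9)*(-9) + (-4)*(0) + (9)*(7) = 144
C[0][1] = (-9)*(-10) + (-4)*(-3) + (9)*(8) = 174
C[0][2] = (-9)*(-10) + (-4)*(5) + (9)*(-2) = 52
C[1][0] = (0)*(-9) + (8)*(0) + (6)*(7) = 42
C[1][1] = (0)*(-10) + (8)*(-3) + (6)*(8) = 24
C[1][2] = (0)*(-10) + (8)*(5) + (6)*(-2) = 28
... (3 more cells)
= [[144, 174, 52], [42, 24, 28], [0, -8, 98]]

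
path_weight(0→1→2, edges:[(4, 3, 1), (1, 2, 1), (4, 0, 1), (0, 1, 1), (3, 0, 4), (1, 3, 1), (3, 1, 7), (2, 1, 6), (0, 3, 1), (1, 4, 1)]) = 2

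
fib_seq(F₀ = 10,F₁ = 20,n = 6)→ [10, 20, 30, 50, 80, 130]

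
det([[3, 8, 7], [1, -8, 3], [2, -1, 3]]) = (1)*(3)*det([[-8, 3], [-1, 3]]) + (-1)*(8)*det([[1, 3], [2, 3]]) + (1)*(7)*det([[1, -8], [2, -1]])
= -63 + 24 + 105
= 66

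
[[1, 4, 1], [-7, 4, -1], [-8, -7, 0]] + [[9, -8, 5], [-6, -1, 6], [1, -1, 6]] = [[10, -4, 6], [-13, 3, 5], [-7, -8, 6]]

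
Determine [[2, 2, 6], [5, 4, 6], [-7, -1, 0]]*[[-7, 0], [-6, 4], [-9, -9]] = [[-80, -46], [-113, -38], [55, -4]]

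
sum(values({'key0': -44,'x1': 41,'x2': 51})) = 48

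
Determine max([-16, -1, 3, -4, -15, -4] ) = 3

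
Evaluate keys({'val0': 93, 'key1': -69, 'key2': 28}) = ['val0', 'key1', 'key2']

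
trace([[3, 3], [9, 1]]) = 4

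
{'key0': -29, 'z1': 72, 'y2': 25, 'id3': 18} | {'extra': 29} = {'key0': -29, 'z1': 72, 'y2': 25, 'id3': 18, 'extra': 29}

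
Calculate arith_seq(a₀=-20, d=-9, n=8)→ [-20, -29, -38, -47, -56, -65, -74, -83]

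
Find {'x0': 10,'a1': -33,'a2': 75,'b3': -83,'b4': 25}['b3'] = -83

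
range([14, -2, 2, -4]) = 18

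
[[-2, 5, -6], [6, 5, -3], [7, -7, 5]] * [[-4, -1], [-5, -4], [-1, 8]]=[[-11, -66], [-46, -50], [2, 61]]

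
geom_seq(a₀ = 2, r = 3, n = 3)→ a_0 = 2*3^0 = 2
a_1 = 2*3^1 = 6
a_2 = 2*3^2 = 18
= [2, 6, 18]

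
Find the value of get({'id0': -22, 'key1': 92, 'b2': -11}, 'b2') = -11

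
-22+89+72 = 139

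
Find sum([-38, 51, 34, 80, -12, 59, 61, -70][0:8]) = 165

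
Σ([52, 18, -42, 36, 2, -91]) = 52 + 18 + (-42) + 36 + 2 + (-91)
= -25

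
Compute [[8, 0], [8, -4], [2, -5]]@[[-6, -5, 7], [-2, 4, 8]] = [[-48, -40, 56], [-40, -56, 24], [-2, -30, -26]]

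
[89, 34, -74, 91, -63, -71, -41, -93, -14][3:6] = [91, -63, -71]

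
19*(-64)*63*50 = -3830400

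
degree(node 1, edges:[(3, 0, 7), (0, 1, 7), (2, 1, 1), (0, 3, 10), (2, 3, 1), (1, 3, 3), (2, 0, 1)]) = incident: (0,1), (2,1), (1,3)
= 3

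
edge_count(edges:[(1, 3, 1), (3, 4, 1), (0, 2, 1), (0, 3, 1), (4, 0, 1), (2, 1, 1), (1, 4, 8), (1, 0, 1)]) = 8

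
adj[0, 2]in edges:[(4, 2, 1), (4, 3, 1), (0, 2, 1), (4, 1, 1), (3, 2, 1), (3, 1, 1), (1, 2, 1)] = 1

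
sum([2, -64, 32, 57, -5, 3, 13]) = 2 + (-64) + 32 + 57 + (-5) + 3 + 13
= 38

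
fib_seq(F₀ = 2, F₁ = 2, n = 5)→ F_2 = F_1 + F_0 = 4
F_3 = F_2 + F_1 = 6
F_4 = F_3 + F_2 = 10
= [2, 2, 4, 6, 10]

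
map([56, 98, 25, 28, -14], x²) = [3136, 9604, 625, 784, 196]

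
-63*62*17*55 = -3652110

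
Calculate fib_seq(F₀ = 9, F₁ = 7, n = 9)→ F_2 = F_1 + F_0 = 16
F_3 = F_2 + F_1 = 23
F_4 = F_3 + F_2 = 39
...
= [9, 7, 16, 23, 39, 62, 101, 163, 264]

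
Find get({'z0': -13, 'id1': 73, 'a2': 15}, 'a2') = 15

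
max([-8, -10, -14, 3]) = 3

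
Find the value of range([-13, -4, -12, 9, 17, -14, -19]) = 36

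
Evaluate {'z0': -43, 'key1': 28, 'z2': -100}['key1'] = 28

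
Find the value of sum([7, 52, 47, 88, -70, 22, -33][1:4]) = 187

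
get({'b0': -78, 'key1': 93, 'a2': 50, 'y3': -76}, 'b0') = -78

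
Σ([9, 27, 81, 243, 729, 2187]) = 9 + 27 + 81 + 243 + 729 + 2187
= 3276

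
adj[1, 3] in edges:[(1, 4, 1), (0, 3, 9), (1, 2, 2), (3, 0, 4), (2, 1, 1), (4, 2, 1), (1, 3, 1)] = 1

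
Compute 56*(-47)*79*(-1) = 207928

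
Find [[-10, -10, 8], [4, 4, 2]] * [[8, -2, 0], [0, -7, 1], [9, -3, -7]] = [[-8, 66, -66], [50, -42, -10]]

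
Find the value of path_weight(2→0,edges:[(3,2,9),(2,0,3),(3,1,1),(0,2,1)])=3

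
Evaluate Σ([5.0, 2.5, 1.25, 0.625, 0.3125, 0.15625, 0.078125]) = 9.921875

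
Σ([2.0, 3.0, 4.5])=9.5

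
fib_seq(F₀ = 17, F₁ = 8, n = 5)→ F_2 = F_1 + F_0 = 25
F_3 = F_2 + F_1 = 33
F_4 = F_3 + F_2 = 58
= [17, 8, 25, 33, 58]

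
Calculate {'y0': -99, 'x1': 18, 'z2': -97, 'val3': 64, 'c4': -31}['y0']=-99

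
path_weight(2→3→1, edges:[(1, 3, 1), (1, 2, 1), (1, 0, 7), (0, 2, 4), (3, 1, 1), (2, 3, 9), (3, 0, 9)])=10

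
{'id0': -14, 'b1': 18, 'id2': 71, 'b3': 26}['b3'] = 26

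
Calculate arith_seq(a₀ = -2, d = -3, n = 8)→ a_0 = -2 + 0*-3 = -2
a_1 = -2 + 1*-3 = -5
a_2 = -2 + 2*-3 = -8
...
= [-2, -5, -8, -11, -14, -17, -20, -23]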